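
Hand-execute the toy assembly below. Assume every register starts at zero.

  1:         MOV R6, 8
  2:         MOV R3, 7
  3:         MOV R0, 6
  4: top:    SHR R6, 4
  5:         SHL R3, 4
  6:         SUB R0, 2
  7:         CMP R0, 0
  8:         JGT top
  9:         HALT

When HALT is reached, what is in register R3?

28672

R6=8
R3=7
R0=6
R6=8>>4=0
R3=7<<4=112
R0=6-2=4
CMP R0, 0  (cmp 4,0)
JGT top: taken
R6=0>>4=0
R3=112<<4=1792
R0=4-2=2
CMP R0, 0  (cmp 2,0)
JGT top: taken
R6=0>>4=0
R3=1792<<4=28672
R0=2-2=0
CMP R0, 0  (cmp 0,0)
JGT top: not taken
halt.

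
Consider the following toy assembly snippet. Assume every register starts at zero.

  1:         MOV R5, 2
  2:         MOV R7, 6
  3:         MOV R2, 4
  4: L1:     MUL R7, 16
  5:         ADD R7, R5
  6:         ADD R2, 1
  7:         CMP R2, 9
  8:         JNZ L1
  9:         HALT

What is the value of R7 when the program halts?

6431266

after MOV R5, 2: R5=2
after MOV R7, 6: R7=6
after MOV R2, 4: R2=4
after MUL R7, 16: R7=6*16=96
after ADD R7, R5: R7=96+2=98
after ADD R2, 1: R2=4+1=5
CMP R2, 9  (cmp 5,9)
JNZ L1: taken
after MUL R7, 16: R7=98*16=1568
after ADD R7, R5: R7=1568+2=1570
after ADD R2, 1: R2=5+1=6
CMP R2, 9  (cmp 6,9)
JNZ L1: taken
after MUL R7, 16: R7=1570*16=25120
after ADD R7, R5: R7=25120+2=25122
after ADD R2, 1: R2=6+1=7
CMP R2, 9  (cmp 7,9)
JNZ L1: taken
after MUL R7, 16: R7=25122*16=401952
after ADD R7, R5: R7=401952+2=401954
after ADD R2, 1: R2=7+1=8
CMP R2, 9  (cmp 8,9)
JNZ L1: taken
after MUL R7, 16: R7=401954*16=6431264
after ADD R7, R5: R7=6431264+2=6431266
after ADD R2, 1: R2=8+1=9
CMP R2, 9  (cmp 9,9)
JNZ L1: not taken
halt.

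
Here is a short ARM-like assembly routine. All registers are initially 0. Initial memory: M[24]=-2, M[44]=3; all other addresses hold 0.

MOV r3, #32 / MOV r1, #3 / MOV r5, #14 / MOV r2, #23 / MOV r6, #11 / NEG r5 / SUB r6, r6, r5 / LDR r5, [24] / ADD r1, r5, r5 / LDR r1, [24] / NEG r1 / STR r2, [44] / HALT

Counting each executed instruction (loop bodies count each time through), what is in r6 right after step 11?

r3=32
r1=3
r5=14
r2=23
r6=11
r5=-(14)=-14
r6=11-(-14)=25
r5=M[24]=-2
r1=(-2)+(-2)=-4
r1=M[24]=-2
r1=-(-2)=2
After step 11: r6 = 25.

25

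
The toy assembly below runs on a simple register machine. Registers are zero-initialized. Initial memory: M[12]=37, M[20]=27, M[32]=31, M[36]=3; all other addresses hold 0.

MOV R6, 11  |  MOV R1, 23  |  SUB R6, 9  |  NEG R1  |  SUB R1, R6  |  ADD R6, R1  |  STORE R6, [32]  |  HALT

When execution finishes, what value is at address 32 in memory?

after MOV R6, 11: R6=11
after MOV R1, 23: R1=23
after SUB R6, 9: R6=11-9=2
after NEG R1: R1=-(23)=-23
after SUB R1, R6: R1=(-23)-2=-25
after ADD R6, R1: R6=2+(-25)=-23
STORE R6, [32] → M[32]=-23
halt.

-23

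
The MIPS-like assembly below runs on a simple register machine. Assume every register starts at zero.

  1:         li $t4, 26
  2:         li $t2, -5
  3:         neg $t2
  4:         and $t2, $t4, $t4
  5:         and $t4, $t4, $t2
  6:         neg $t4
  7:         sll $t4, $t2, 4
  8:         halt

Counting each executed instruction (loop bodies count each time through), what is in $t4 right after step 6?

after li $t4, 26: $t4=26
after li $t2, -5: $t2=-5
after neg $t2: $t2=-(-5)=5
after and $t2, $t4, $t4: $t2=26&26=26
after and $t4, $t4, $t2: $t4=26&26=26
after neg $t4: $t4=-(26)=-26
After step 6: $t4 = -26.

-26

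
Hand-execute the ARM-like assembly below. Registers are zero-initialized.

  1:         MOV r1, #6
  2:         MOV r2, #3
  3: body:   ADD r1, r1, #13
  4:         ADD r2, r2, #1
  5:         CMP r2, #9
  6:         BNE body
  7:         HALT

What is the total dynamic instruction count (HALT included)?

MOV r1, #6 → r1=6
MOV r2, #3 → r2=3
ADD r1, r1, #13 → r1=6+13=19
ADD r2, r2, #1 → r2=3+1=4
CMP r2, #9  (cmp 4,9)
BNE body: taken
ADD r1, r1, #13 → r1=19+13=32
ADD r2, r2, #1 → r2=4+1=5
CMP r2, #9  (cmp 5,9)
BNE body: taken
ADD r1, r1, #13 → r1=32+13=45
ADD r2, r2, #1 → r2=5+1=6
CMP r2, #9  (cmp 6,9)
BNE body: taken
ADD r1, r1, #13 → r1=45+13=58
ADD r2, r2, #1 → r2=6+1=7
CMP r2, #9  (cmp 7,9)
BNE body: taken
ADD r1, r1, #13 → r1=58+13=71
ADD r2, r2, #1 → r2=7+1=8
CMP r2, #9  (cmp 8,9)
BNE body: taken
ADD r1, r1, #13 → r1=71+13=84
ADD r2, r2, #1 → r2=8+1=9
CMP r2, #9  (cmp 9,9)
BNE body: not taken
halt.
Total executed instructions: 27.

27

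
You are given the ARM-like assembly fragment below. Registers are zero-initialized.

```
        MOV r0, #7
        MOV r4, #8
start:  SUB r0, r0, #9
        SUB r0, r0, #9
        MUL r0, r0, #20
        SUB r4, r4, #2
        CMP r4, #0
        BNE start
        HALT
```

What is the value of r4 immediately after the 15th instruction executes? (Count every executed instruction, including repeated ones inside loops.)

after MOV r0, #7: r0=7
after MOV r4, #8: r4=8
after SUB r0, r0, #9: r0=7-9=-2
after SUB r0, r0, #9: r0=(-2)-9=-11
after MUL r0, r0, #20: r0=(-11)*20=-220
after SUB r4, r4, #2: r4=8-2=6
CMP r4, #0  (cmp 6,0)
BNE start: taken
after SUB r0, r0, #9: r0=(-220)-9=-229
after SUB r0, r0, #9: r0=(-229)-9=-238
after MUL r0, r0, #20: r0=(-238)*20=-4760
after SUB r4, r4, #2: r4=6-2=4
CMP r4, #0  (cmp 4,0)
BNE start: taken
after SUB r0, r0, #9: r0=(-4760)-9=-4769
After step 15: r4 = 4.

4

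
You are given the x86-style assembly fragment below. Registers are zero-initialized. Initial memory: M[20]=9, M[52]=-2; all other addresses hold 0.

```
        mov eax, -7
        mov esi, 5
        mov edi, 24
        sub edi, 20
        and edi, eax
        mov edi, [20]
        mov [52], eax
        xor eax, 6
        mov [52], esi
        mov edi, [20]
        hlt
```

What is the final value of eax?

-1

after mov eax, -7: eax=-7
after mov esi, 5: esi=5
after mov edi, 24: edi=24
after sub edi, 20: edi=24-20=4
after and edi, eax: edi=4&(-7)=0
after mov edi, [20]: edi=M[20]=9
mov [52], eax → M[52]=-7
after xor eax, 6: eax=(-7)^6=-1
mov [52], esi → M[52]=5
after mov edi, [20]: edi=M[20]=9
halt.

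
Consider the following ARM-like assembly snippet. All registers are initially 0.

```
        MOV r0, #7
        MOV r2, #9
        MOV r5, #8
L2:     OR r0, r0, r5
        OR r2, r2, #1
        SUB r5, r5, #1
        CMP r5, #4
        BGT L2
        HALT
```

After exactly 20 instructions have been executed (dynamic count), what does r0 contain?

15

MOV r0, #7 → r0=7
MOV r2, #9 → r2=9
MOV r5, #8 → r5=8
OR r0, r0, r5 → r0=7|8=15
OR r2, r2, #1 → r2=9|1=9
SUB r5, r5, #1 → r5=8-1=7
CMP r5, #4  (cmp 7,4)
BGT L2: taken
OR r0, r0, r5 → r0=15|7=15
OR r2, r2, #1 → r2=9|1=9
SUB r5, r5, #1 → r5=7-1=6
CMP r5, #4  (cmp 6,4)
BGT L2: taken
OR r0, r0, r5 → r0=15|6=15
OR r2, r2, #1 → r2=9|1=9
SUB r5, r5, #1 → r5=6-1=5
CMP r5, #4  (cmp 5,4)
BGT L2: taken
OR r0, r0, r5 → r0=15|5=15
OR r2, r2, #1 → r2=9|1=9
After step 20: r0 = 15.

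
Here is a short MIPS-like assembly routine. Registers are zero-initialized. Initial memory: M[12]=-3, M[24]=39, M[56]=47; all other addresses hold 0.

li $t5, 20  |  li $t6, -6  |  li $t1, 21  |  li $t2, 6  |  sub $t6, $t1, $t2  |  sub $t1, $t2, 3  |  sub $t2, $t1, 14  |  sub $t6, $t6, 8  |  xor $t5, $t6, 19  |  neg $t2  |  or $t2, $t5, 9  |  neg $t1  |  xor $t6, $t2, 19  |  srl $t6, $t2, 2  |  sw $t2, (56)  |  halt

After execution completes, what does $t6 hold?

after li $t5, 20: $t5=20
after li $t6, -6: $t6=-6
after li $t1, 21: $t1=21
after li $t2, 6: $t2=6
after sub $t6, $t1, $t2: $t6=21-6=15
after sub $t1, $t2, 3: $t1=6-3=3
after sub $t2, $t1, 14: $t2=3-14=-11
after sub $t6, $t6, 8: $t6=15-8=7
after xor $t5, $t6, 19: $t5=7^19=20
after neg $t2: $t2=-(-11)=11
after or $t2, $t5, 9: $t2=20|9=29
after neg $t1: $t1=-(3)=-3
after xor $t6, $t2, 19: $t6=29^19=14
after srl $t6, $t2, 2: $t6=29>>2=7
sw $t2, (56) → M[56]=29
halt.

7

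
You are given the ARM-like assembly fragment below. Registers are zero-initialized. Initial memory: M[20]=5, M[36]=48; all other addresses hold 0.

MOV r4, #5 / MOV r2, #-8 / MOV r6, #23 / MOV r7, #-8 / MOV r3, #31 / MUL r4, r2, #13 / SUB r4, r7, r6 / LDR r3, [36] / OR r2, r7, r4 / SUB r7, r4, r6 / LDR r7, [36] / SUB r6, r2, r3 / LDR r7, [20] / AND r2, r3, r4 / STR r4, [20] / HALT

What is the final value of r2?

r4=5
r2=-8
r6=23
r7=-8
r3=31
r4=(-8)*13=-104
r4=(-8)-23=-31
r3=M[36]=48
r2=(-8)|(-31)=-7
r7=(-31)-23=-54
r7=M[36]=48
r6=(-7)-48=-55
r7=M[20]=5
r2=48&(-31)=32
STR r4, [20] → M[20]=-31
halt.

32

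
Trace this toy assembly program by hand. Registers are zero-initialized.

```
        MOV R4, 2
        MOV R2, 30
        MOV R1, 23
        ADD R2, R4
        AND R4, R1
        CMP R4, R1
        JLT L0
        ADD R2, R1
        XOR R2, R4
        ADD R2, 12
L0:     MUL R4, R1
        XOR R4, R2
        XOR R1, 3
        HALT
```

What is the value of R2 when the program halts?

32

MOV R4, 2 → R4=2
MOV R2, 30 → R2=30
MOV R1, 23 → R1=23
ADD R2, R4 → R2=30+2=32
AND R4, R1 → R4=2&23=2
CMP R4, R1  (cmp 2,23)
JLT L0: taken
MUL R4, R1 → R4=2*23=46
XOR R4, R2 → R4=46^32=14
XOR R1, 3 → R1=23^3=20
halt.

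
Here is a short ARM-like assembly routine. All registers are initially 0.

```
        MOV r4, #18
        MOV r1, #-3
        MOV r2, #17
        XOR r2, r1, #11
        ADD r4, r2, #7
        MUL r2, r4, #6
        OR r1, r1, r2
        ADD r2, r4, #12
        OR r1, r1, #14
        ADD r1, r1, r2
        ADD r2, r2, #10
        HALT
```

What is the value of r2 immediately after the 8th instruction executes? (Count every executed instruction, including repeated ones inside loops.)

r4=18
r1=-3
r2=17
r2=(-3)^11=-10
r4=(-10)+7=-3
r2=(-3)*6=-18
r1=(-3)|(-18)=-1
r2=(-3)+12=9
After step 8: r2 = 9.

9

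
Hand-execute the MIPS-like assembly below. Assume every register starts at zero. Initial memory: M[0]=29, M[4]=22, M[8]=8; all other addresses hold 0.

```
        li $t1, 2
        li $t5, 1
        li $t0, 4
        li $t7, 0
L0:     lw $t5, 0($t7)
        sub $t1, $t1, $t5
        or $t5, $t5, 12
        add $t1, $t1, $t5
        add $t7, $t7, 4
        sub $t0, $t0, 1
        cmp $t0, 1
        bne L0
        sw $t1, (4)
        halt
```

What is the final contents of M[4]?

$t1=2
$t5=1
$t0=4
$t7=0
$t5=M[0]=29
$t1=2-29=-27
$t5=29|12=29
$t1=(-27)+29=2
$t7=0+4=4
$t0=4-1=3
cmp $t0, 1  (cmp 3,1)
bne L0: taken
$t5=M[4]=22
$t1=2-22=-20
$t5=22|12=30
$t1=(-20)+30=10
$t7=4+4=8
$t0=3-1=2
cmp $t0, 1  (cmp 2,1)
bne L0: taken
$t5=M[8]=8
$t1=10-8=2
$t5=8|12=12
$t1=2+12=14
$t7=8+4=12
$t0=2-1=1
cmp $t0, 1  (cmp 1,1)
bne L0: not taken
sw $t1, (4) → M[4]=14
halt.

14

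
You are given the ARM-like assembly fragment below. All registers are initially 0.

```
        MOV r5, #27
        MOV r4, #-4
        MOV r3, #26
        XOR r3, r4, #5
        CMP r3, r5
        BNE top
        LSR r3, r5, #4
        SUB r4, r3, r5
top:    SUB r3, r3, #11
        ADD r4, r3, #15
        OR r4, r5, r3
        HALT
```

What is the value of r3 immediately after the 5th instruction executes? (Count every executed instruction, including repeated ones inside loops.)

after MOV r5, #27: r5=27
after MOV r4, #-4: r4=-4
after MOV r3, #26: r3=26
after XOR r3, r4, #5: r3=(-4)^5=-7
CMP r3, r5  (cmp -7,27)
After step 5: r3 = -7.

-7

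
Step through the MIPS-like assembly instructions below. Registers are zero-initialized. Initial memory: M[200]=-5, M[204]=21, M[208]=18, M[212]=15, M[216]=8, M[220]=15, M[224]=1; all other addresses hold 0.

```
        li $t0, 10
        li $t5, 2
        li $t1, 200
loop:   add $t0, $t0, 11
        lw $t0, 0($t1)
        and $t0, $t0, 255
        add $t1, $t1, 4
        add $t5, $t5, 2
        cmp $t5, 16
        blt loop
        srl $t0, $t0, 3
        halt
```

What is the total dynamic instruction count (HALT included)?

54

after li $t0, 10: $t0=10
after li $t5, 2: $t5=2
after li $t1, 200: $t1=200
after add $t0, $t0, 11: $t0=10+11=21
after lw $t0, 0($t1): $t0=M[200]=-5
after and $t0, $t0, 255: $t0=(-5)&255=251
after add $t1, $t1, 4: $t1=200+4=204
after add $t5, $t5, 2: $t5=2+2=4
cmp $t5, 16  (cmp 4,16)
blt loop: taken
after add $t0, $t0, 11: $t0=251+11=262
after lw $t0, 0($t1): $t0=M[204]=21
after and $t0, $t0, 255: $t0=21&255=21
after add $t1, $t1, 4: $t1=204+4=208
after add $t5, $t5, 2: $t5=4+2=6
cmp $t5, 16  (cmp 6,16)
blt loop: taken
after add $t0, $t0, 11: $t0=21+11=32
after lw $t0, 0($t1): $t0=M[208]=18
after and $t0, $t0, 255: $t0=18&255=18
after add $t1, $t1, 4: $t1=208+4=212
after add $t5, $t5, 2: $t5=6+2=8
cmp $t5, 16  (cmp 8,16)
blt loop: taken
after add $t0, $t0, 11: $t0=18+11=29
after lw $t0, 0($t1): $t0=M[212]=15
after and $t0, $t0, 255: $t0=15&255=15
after add $t1, $t1, 4: $t1=212+4=216
after add $t5, $t5, 2: $t5=8+2=10
cmp $t5, 16  (cmp 10,16)
blt loop: taken
after add $t0, $t0, 11: $t0=15+11=26
after lw $t0, 0($t1): $t0=M[216]=8
after and $t0, $t0, 255: $t0=8&255=8
after add $t1, $t1, 4: $t1=216+4=220
after add $t5, $t5, 2: $t5=10+2=12
cmp $t5, 16  (cmp 12,16)
blt loop: taken
after add $t0, $t0, 11: $t0=8+11=19
after lw $t0, 0($t1): $t0=M[220]=15
after and $t0, $t0, 255: $t0=15&255=15
after add $t1, $t1, 4: $t1=220+4=224
after add $t5, $t5, 2: $t5=12+2=14
cmp $t5, 16  (cmp 14,16)
blt loop: taken
after add $t0, $t0, 11: $t0=15+11=26
after lw $t0, 0($t1): $t0=M[224]=1
after and $t0, $t0, 255: $t0=1&255=1
after add $t1, $t1, 4: $t1=224+4=228
after add $t5, $t5, 2: $t5=14+2=16
cmp $t5, 16  (cmp 16,16)
blt loop: not taken
after srl $t0, $t0, 3: $t0=1>>3=0
halt.
Total executed instructions: 54.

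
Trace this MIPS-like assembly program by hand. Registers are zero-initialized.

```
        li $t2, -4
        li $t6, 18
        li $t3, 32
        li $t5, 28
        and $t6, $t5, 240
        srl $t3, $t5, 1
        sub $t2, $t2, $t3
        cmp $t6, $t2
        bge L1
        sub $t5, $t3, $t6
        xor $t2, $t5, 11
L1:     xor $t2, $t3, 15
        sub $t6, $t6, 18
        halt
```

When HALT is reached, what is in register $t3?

$t2=-4
$t6=18
$t3=32
$t5=28
$t6=28&240=16
$t3=28>>1=14
$t2=(-4)-14=-18
cmp $t6, $t2  (cmp 16,-18)
bge L1: taken
$t2=14^15=1
$t6=16-18=-2
halt.

14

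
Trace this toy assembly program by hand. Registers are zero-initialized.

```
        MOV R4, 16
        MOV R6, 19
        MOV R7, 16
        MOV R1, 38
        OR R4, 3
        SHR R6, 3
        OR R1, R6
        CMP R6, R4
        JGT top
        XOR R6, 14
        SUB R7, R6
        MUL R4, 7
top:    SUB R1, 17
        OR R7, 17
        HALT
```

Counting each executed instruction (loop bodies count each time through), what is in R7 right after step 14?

after MOV R4, 16: R4=16
after MOV R6, 19: R6=19
after MOV R7, 16: R7=16
after MOV R1, 38: R1=38
after OR R4, 3: R4=16|3=19
after SHR R6, 3: R6=19>>3=2
after OR R1, R6: R1=38|2=38
CMP R6, R4  (cmp 2,19)
JGT top: not taken
after XOR R6, 14: R6=2^14=12
after SUB R7, R6: R7=16-12=4
after MUL R4, 7: R4=19*7=133
after SUB R1, 17: R1=38-17=21
after OR R7, 17: R7=4|17=21
After step 14: R7 = 21.

21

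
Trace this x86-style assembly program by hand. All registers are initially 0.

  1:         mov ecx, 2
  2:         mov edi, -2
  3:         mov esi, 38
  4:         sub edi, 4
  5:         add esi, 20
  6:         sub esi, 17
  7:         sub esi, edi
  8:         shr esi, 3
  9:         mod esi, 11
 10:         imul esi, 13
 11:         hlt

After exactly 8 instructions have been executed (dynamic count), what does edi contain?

-6

ecx=2
edi=-2
esi=38
edi=(-2)-4=-6
esi=38+20=58
esi=58-17=41
esi=41-(-6)=47
esi=47>>3=5
After step 8: edi = -6.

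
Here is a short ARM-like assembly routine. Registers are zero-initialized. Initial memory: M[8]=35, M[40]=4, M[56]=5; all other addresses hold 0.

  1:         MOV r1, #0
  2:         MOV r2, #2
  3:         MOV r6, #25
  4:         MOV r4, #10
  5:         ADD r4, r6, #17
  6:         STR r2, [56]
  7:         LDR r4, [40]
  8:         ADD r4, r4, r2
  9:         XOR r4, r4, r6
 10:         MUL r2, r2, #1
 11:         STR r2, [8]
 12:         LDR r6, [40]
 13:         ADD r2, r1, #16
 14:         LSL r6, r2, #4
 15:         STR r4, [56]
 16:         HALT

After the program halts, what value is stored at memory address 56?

after MOV r1, #0: r1=0
after MOV r2, #2: r2=2
after MOV r6, #25: r6=25
after MOV r4, #10: r4=10
after ADD r4, r6, #17: r4=25+17=42
STR r2, [56] → M[56]=2
after LDR r4, [40]: r4=M[40]=4
after ADD r4, r4, r2: r4=4+2=6
after XOR r4, r4, r6: r4=6^25=31
after MUL r2, r2, #1: r2=2*1=2
STR r2, [8] → M[8]=2
after LDR r6, [40]: r6=M[40]=4
after ADD r2, r1, #16: r2=0+16=16
after LSL r6, r2, #4: r6=16<<4=256
STR r4, [56] → M[56]=31
halt.

31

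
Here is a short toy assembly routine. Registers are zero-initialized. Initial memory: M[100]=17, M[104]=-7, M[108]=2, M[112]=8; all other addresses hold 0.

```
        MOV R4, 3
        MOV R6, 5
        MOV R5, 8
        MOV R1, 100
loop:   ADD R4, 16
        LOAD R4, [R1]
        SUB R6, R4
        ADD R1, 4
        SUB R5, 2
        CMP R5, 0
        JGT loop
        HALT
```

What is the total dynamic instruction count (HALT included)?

R4=3
R6=5
R5=8
R1=100
R4=3+16=19
R4=M[100]=17
R6=5-17=-12
R1=100+4=104
R5=8-2=6
CMP R5, 0  (cmp 6,0)
JGT loop: taken
R4=17+16=33
R4=M[104]=-7
R6=(-12)-(-7)=-5
R1=104+4=108
R5=6-2=4
CMP R5, 0  (cmp 4,0)
JGT loop: taken
R4=(-7)+16=9
R4=M[108]=2
R6=(-5)-2=-7
R1=108+4=112
R5=4-2=2
CMP R5, 0  (cmp 2,0)
JGT loop: taken
R4=2+16=18
R4=M[112]=8
R6=(-7)-8=-15
R1=112+4=116
R5=2-2=0
CMP R5, 0  (cmp 0,0)
JGT loop: not taken
halt.
Total executed instructions: 33.

33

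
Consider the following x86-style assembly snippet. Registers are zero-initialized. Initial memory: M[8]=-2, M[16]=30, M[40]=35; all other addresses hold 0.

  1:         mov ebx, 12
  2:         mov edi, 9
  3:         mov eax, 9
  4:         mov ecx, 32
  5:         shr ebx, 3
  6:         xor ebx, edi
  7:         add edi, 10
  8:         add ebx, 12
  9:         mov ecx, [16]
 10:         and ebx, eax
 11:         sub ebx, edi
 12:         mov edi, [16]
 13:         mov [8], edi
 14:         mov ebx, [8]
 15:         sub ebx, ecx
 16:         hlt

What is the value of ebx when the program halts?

0

after mov ebx, 12: ebx=12
after mov edi, 9: edi=9
after mov eax, 9: eax=9
after mov ecx, 32: ecx=32
after shr ebx, 3: ebx=12>>3=1
after xor ebx, edi: ebx=1^9=8
after add edi, 10: edi=9+10=19
after add ebx, 12: ebx=8+12=20
after mov ecx, [16]: ecx=M[16]=30
after and ebx, eax: ebx=20&9=0
after sub ebx, edi: ebx=0-19=-19
after mov edi, [16]: edi=M[16]=30
mov [8], edi → M[8]=30
after mov ebx, [8]: ebx=M[8]=30
after sub ebx, ecx: ebx=30-30=0
halt.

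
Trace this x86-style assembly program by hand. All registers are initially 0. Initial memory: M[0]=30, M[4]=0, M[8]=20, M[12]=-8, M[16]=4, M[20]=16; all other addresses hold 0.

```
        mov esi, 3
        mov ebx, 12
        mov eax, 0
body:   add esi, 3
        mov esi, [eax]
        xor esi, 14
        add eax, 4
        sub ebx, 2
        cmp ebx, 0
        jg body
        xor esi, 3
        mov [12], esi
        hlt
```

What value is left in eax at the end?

24

after mov esi, 3: esi=3
after mov ebx, 12: ebx=12
after mov eax, 0: eax=0
after add esi, 3: esi=3+3=6
after mov esi, [eax]: esi=M[0]=30
after xor esi, 14: esi=30^14=16
after add eax, 4: eax=0+4=4
after sub ebx, 2: ebx=12-2=10
cmp ebx, 0  (cmp 10,0)
jg body: taken
after add esi, 3: esi=16+3=19
after mov esi, [eax]: esi=M[4]=0
after xor esi, 14: esi=0^14=14
after add eax, 4: eax=4+4=8
after sub ebx, 2: ebx=10-2=8
cmp ebx, 0  (cmp 8,0)
jg body: taken
after add esi, 3: esi=14+3=17
after mov esi, [eax]: esi=M[8]=20
after xor esi, 14: esi=20^14=26
after add eax, 4: eax=8+4=12
after sub ebx, 2: ebx=8-2=6
cmp ebx, 0  (cmp 6,0)
jg body: taken
after add esi, 3: esi=26+3=29
after mov esi, [eax]: esi=M[12]=-8
after xor esi, 14: esi=(-8)^14=-10
after add eax, 4: eax=12+4=16
after sub ebx, 2: ebx=6-2=4
cmp ebx, 0  (cmp 4,0)
jg body: taken
after add esi, 3: esi=(-10)+3=-7
after mov esi, [eax]: esi=M[16]=4
after xor esi, 14: esi=4^14=10
after add eax, 4: eax=16+4=20
after sub ebx, 2: ebx=4-2=2
cmp ebx, 0  (cmp 2,0)
jg body: taken
after add esi, 3: esi=10+3=13
after mov esi, [eax]: esi=M[20]=16
after xor esi, 14: esi=16^14=30
after add eax, 4: eax=20+4=24
after sub ebx, 2: ebx=2-2=0
cmp ebx, 0  (cmp 0,0)
jg body: not taken
after xor esi, 3: esi=30^3=29
mov [12], esi → M[12]=29
halt.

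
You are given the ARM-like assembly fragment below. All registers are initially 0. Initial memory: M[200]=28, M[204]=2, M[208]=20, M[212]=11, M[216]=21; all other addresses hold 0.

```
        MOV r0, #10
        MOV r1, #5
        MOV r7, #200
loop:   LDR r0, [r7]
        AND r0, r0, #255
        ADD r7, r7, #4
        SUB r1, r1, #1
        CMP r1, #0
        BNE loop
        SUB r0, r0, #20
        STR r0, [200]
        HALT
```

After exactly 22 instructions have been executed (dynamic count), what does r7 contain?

MOV r0, #10 → r0=10
MOV r1, #5 → r1=5
MOV r7, #200 → r7=200
LDR r0, [r7] → r0=M[200]=28
AND r0, r0, #255 → r0=28&255=28
ADD r7, r7, #4 → r7=200+4=204
SUB r1, r1, #1 → r1=5-1=4
CMP r1, #0  (cmp 4,0)
BNE loop: taken
LDR r0, [r7] → r0=M[204]=2
AND r0, r0, #255 → r0=2&255=2
ADD r7, r7, #4 → r7=204+4=208
SUB r1, r1, #1 → r1=4-1=3
CMP r1, #0  (cmp 3,0)
BNE loop: taken
LDR r0, [r7] → r0=M[208]=20
AND r0, r0, #255 → r0=20&255=20
ADD r7, r7, #4 → r7=208+4=212
SUB r1, r1, #1 → r1=3-1=2
CMP r1, #0  (cmp 2,0)
BNE loop: taken
LDR r0, [r7] → r0=M[212]=11
After step 22: r7 = 212.

212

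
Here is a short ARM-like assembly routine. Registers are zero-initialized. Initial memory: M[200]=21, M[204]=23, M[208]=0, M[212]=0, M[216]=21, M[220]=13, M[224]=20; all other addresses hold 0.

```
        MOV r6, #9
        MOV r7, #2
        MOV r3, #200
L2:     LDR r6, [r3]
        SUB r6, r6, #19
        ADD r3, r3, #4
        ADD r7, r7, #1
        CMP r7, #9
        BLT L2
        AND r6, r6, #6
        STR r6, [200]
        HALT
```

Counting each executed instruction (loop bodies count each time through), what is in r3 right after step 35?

220

r6=9
r7=2
r3=200
r6=M[200]=21
r6=21-19=2
r3=200+4=204
r7=2+1=3
CMP r7, #9  (cmp 3,9)
BLT L2: taken
r6=M[204]=23
r6=23-19=4
r3=204+4=208
r7=3+1=4
CMP r7, #9  (cmp 4,9)
BLT L2: taken
r6=M[208]=0
r6=0-19=-19
r3=208+4=212
r7=4+1=5
CMP r7, #9  (cmp 5,9)
BLT L2: taken
r6=M[212]=0
r6=0-19=-19
r3=212+4=216
r7=5+1=6
CMP r7, #9  (cmp 6,9)
BLT L2: taken
r6=M[216]=21
r6=21-19=2
r3=216+4=220
r7=6+1=7
CMP r7, #9  (cmp 7,9)
BLT L2: taken
r6=M[220]=13
r6=13-19=-6
After step 35: r3 = 220.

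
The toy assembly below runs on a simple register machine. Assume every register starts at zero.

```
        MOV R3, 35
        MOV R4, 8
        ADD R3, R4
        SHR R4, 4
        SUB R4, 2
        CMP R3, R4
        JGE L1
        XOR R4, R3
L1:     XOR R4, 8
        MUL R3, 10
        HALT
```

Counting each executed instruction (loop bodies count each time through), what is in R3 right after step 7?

after MOV R3, 35: R3=35
after MOV R4, 8: R4=8
after ADD R3, R4: R3=35+8=43
after SHR R4, 4: R4=8>>4=0
after SUB R4, 2: R4=0-2=-2
CMP R3, R4  (cmp 43,-2)
JGE L1: taken
After step 7: R3 = 43.

43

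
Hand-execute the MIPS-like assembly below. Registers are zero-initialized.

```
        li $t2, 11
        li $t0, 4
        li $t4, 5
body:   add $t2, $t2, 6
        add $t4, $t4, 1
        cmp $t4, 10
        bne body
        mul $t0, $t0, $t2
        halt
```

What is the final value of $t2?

41

after li $t2, 11: $t2=11
after li $t0, 4: $t0=4
after li $t4, 5: $t4=5
after add $t2, $t2, 6: $t2=11+6=17
after add $t4, $t4, 1: $t4=5+1=6
cmp $t4, 10  (cmp 6,10)
bne body: taken
after add $t2, $t2, 6: $t2=17+6=23
after add $t4, $t4, 1: $t4=6+1=7
cmp $t4, 10  (cmp 7,10)
bne body: taken
after add $t2, $t2, 6: $t2=23+6=29
after add $t4, $t4, 1: $t4=7+1=8
cmp $t4, 10  (cmp 8,10)
bne body: taken
after add $t2, $t2, 6: $t2=29+6=35
after add $t4, $t4, 1: $t4=8+1=9
cmp $t4, 10  (cmp 9,10)
bne body: taken
after add $t2, $t2, 6: $t2=35+6=41
after add $t4, $t4, 1: $t4=9+1=10
cmp $t4, 10  (cmp 10,10)
bne body: not taken
after mul $t0, $t0, $t2: $t0=4*41=164
halt.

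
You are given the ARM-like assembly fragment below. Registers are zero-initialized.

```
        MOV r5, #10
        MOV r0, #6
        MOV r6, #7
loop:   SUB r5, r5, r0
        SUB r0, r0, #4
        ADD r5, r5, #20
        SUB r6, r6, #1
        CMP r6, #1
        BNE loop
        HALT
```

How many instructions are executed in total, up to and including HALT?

after MOV r5, #10: r5=10
after MOV r0, #6: r0=6
after MOV r6, #7: r6=7
after SUB r5, r5, r0: r5=10-6=4
after SUB r0, r0, #4: r0=6-4=2
after ADD r5, r5, #20: r5=4+20=24
after SUB r6, r6, #1: r6=7-1=6
CMP r6, #1  (cmp 6,1)
BNE loop: taken
after SUB r5, r5, r0: r5=24-2=22
after SUB r0, r0, #4: r0=2-4=-2
after ADD r5, r5, #20: r5=22+20=42
after SUB r6, r6, #1: r6=6-1=5
CMP r6, #1  (cmp 5,1)
BNE loop: taken
after SUB r5, r5, r0: r5=42-(-2)=44
after SUB r0, r0, #4: r0=(-2)-4=-6
after ADD r5, r5, #20: r5=44+20=64
after SUB r6, r6, #1: r6=5-1=4
CMP r6, #1  (cmp 4,1)
BNE loop: taken
after SUB r5, r5, r0: r5=64-(-6)=70
after SUB r0, r0, #4: r0=(-6)-4=-10
after ADD r5, r5, #20: r5=70+20=90
after SUB r6, r6, #1: r6=4-1=3
CMP r6, #1  (cmp 3,1)
BNE loop: taken
after SUB r5, r5, r0: r5=90-(-10)=100
after SUB r0, r0, #4: r0=(-10)-4=-14
after ADD r5, r5, #20: r5=100+20=120
after SUB r6, r6, #1: r6=3-1=2
CMP r6, #1  (cmp 2,1)
BNE loop: taken
after SUB r5, r5, r0: r5=120-(-14)=134
after SUB r0, r0, #4: r0=(-14)-4=-18
after ADD r5, r5, #20: r5=134+20=154
after SUB r6, r6, #1: r6=2-1=1
CMP r6, #1  (cmp 1,1)
BNE loop: not taken
halt.
Total executed instructions: 40.

40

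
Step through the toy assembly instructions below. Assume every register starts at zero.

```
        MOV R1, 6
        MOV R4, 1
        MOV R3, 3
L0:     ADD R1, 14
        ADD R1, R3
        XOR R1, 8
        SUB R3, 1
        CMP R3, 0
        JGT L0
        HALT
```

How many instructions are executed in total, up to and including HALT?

after MOV R1, 6: R1=6
after MOV R4, 1: R4=1
after MOV R3, 3: R3=3
after ADD R1, 14: R1=6+14=20
after ADD R1, R3: R1=20+3=23
after XOR R1, 8: R1=23^8=31
after SUB R3, 1: R3=3-1=2
CMP R3, 0  (cmp 2,0)
JGT L0: taken
after ADD R1, 14: R1=31+14=45
after ADD R1, R3: R1=45+2=47
after XOR R1, 8: R1=47^8=39
after SUB R3, 1: R3=2-1=1
CMP R3, 0  (cmp 1,0)
JGT L0: taken
after ADD R1, 14: R1=39+14=53
after ADD R1, R3: R1=53+1=54
after XOR R1, 8: R1=54^8=62
after SUB R3, 1: R3=1-1=0
CMP R3, 0  (cmp 0,0)
JGT L0: not taken
halt.
Total executed instructions: 22.

22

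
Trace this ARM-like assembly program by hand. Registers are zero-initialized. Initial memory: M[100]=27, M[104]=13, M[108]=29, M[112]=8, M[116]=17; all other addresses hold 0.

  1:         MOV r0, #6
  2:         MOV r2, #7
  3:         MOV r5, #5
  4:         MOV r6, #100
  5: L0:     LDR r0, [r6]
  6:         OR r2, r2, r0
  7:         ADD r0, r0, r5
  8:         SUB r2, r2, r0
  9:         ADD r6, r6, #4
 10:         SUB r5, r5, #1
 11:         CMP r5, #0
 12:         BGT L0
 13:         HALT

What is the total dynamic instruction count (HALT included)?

45

after MOV r0, #6: r0=6
after MOV r2, #7: r2=7
after MOV r5, #5: r5=5
after MOV r6, #100: r6=100
after LDR r0, [r6]: r0=M[100]=27
after OR r2, r2, r0: r2=7|27=31
after ADD r0, r0, r5: r0=27+5=32
after SUB r2, r2, r0: r2=31-32=-1
after ADD r6, r6, #4: r6=100+4=104
after SUB r5, r5, #1: r5=5-1=4
CMP r5, #0  (cmp 4,0)
BGT L0: taken
after LDR r0, [r6]: r0=M[104]=13
after OR r2, r2, r0: r2=(-1)|13=-1
after ADD r0, r0, r5: r0=13+4=17
after SUB r2, r2, r0: r2=(-1)-17=-18
after ADD r6, r6, #4: r6=104+4=108
after SUB r5, r5, #1: r5=4-1=3
CMP r5, #0  (cmp 3,0)
BGT L0: taken
after LDR r0, [r6]: r0=M[108]=29
after OR r2, r2, r0: r2=(-18)|29=-1
after ADD r0, r0, r5: r0=29+3=32
after SUB r2, r2, r0: r2=(-1)-32=-33
after ADD r6, r6, #4: r6=108+4=112
after SUB r5, r5, #1: r5=3-1=2
CMP r5, #0  (cmp 2,0)
BGT L0: taken
after LDR r0, [r6]: r0=M[112]=8
after OR r2, r2, r0: r2=(-33)|8=-33
after ADD r0, r0, r5: r0=8+2=10
after SUB r2, r2, r0: r2=(-33)-10=-43
after ADD r6, r6, #4: r6=112+4=116
after SUB r5, r5, #1: r5=2-1=1
CMP r5, #0  (cmp 1,0)
BGT L0: taken
after LDR r0, [r6]: r0=M[116]=17
after OR r2, r2, r0: r2=(-43)|17=-43
after ADD r0, r0, r5: r0=17+1=18
after SUB r2, r2, r0: r2=(-43)-18=-61
after ADD r6, r6, #4: r6=116+4=120
after SUB r5, r5, #1: r5=1-1=0
CMP r5, #0  (cmp 0,0)
BGT L0: not taken
halt.
Total executed instructions: 45.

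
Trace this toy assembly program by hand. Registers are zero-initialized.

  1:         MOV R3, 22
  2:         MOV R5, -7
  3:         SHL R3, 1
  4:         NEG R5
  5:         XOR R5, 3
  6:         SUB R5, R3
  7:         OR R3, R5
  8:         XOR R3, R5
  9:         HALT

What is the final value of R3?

R3=22
R5=-7
R3=22<<1=44
R5=-(-7)=7
R5=7^3=4
R5=4-44=-40
R3=44|(-40)=-4
R3=(-4)^(-40)=36
halt.

36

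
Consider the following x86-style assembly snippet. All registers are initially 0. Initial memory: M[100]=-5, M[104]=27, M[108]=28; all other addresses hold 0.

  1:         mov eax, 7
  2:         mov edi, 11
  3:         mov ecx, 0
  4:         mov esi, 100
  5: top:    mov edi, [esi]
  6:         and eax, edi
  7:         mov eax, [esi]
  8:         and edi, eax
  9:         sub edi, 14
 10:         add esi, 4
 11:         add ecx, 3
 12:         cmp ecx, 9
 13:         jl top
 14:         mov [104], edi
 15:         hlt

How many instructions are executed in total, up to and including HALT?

eax=7
edi=11
ecx=0
esi=100
edi=M[100]=-5
eax=7&(-5)=3
eax=M[100]=-5
edi=(-5)&(-5)=-5
edi=(-5)-14=-19
esi=100+4=104
ecx=0+3=3
cmp ecx, 9  (cmp 3,9)
jl top: taken
edi=M[104]=27
eax=(-5)&27=27
eax=M[104]=27
edi=27&27=27
edi=27-14=13
esi=104+4=108
ecx=3+3=6
cmp ecx, 9  (cmp 6,9)
jl top: taken
edi=M[108]=28
eax=27&28=24
eax=M[108]=28
edi=28&28=28
edi=28-14=14
esi=108+4=112
ecx=6+3=9
cmp ecx, 9  (cmp 9,9)
jl top: not taken
mov [104], edi → M[104]=14
halt.
Total executed instructions: 33.

33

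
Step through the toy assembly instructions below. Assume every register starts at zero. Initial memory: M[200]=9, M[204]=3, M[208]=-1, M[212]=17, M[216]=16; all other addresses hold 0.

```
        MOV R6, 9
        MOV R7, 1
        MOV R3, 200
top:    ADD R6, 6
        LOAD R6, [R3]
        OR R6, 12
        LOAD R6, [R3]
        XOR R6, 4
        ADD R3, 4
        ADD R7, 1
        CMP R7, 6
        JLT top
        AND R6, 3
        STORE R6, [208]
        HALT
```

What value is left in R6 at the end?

0

MOV R6, 9 → R6=9
MOV R7, 1 → R7=1
MOV R3, 200 → R3=200
ADD R6, 6 → R6=9+6=15
LOAD R6, [R3] → R6=M[200]=9
OR R6, 12 → R6=9|12=13
LOAD R6, [R3] → R6=M[200]=9
XOR R6, 4 → R6=9^4=13
ADD R3, 4 → R3=200+4=204
ADD R7, 1 → R7=1+1=2
CMP R7, 6  (cmp 2,6)
JLT top: taken
ADD R6, 6 → R6=13+6=19
LOAD R6, [R3] → R6=M[204]=3
OR R6, 12 → R6=3|12=15
LOAD R6, [R3] → R6=M[204]=3
XOR R6, 4 → R6=3^4=7
ADD R3, 4 → R3=204+4=208
ADD R7, 1 → R7=2+1=3
CMP R7, 6  (cmp 3,6)
JLT top: taken
ADD R6, 6 → R6=7+6=13
LOAD R6, [R3] → R6=M[208]=-1
OR R6, 12 → R6=(-1)|12=-1
LOAD R6, [R3] → R6=M[208]=-1
XOR R6, 4 → R6=(-1)^4=-5
ADD R3, 4 → R3=208+4=212
ADD R7, 1 → R7=3+1=4
CMP R7, 6  (cmp 4,6)
JLT top: taken
ADD R6, 6 → R6=(-5)+6=1
LOAD R6, [R3] → R6=M[212]=17
OR R6, 12 → R6=17|12=29
LOAD R6, [R3] → R6=M[212]=17
XOR R6, 4 → R6=17^4=21
ADD R3, 4 → R3=212+4=216
ADD R7, 1 → R7=4+1=5
CMP R7, 6  (cmp 5,6)
JLT top: taken
ADD R6, 6 → R6=21+6=27
LOAD R6, [R3] → R6=M[216]=16
OR R6, 12 → R6=16|12=28
LOAD R6, [R3] → R6=M[216]=16
XOR R6, 4 → R6=16^4=20
ADD R3, 4 → R3=216+4=220
ADD R7, 1 → R7=5+1=6
CMP R7, 6  (cmp 6,6)
JLT top: not taken
AND R6, 3 → R6=20&3=0
STORE R6, [208] → M[208]=0
halt.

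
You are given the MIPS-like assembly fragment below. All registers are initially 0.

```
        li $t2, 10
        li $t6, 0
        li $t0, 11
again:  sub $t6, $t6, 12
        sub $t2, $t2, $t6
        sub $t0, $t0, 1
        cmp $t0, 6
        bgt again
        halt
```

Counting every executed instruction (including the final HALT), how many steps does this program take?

li $t2, 10 → $t2=10
li $t6, 0 → $t6=0
li $t0, 11 → $t0=11
sub $t6, $t6, 12 → $t6=0-12=-12
sub $t2, $t2, $t6 → $t2=10-(-12)=22
sub $t0, $t0, 1 → $t0=11-1=10
cmp $t0, 6  (cmp 10,6)
bgt again: taken
sub $t6, $t6, 12 → $t6=(-12)-12=-24
sub $t2, $t2, $t6 → $t2=22-(-24)=46
sub $t0, $t0, 1 → $t0=10-1=9
cmp $t0, 6  (cmp 9,6)
bgt again: taken
sub $t6, $t6, 12 → $t6=(-24)-12=-36
sub $t2, $t2, $t6 → $t2=46-(-36)=82
sub $t0, $t0, 1 → $t0=9-1=8
cmp $t0, 6  (cmp 8,6)
bgt again: taken
sub $t6, $t6, 12 → $t6=(-36)-12=-48
sub $t2, $t2, $t6 → $t2=82-(-48)=130
sub $t0, $t0, 1 → $t0=8-1=7
cmp $t0, 6  (cmp 7,6)
bgt again: taken
sub $t6, $t6, 12 → $t6=(-48)-12=-60
sub $t2, $t2, $t6 → $t2=130-(-60)=190
sub $t0, $t0, 1 → $t0=7-1=6
cmp $t0, 6  (cmp 6,6)
bgt again: not taken
halt.
Total executed instructions: 29.

29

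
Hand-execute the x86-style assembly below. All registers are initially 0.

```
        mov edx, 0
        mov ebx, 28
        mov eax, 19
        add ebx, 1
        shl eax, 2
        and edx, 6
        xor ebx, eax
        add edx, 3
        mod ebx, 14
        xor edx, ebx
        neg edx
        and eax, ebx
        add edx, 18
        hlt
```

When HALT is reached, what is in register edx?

edx=0
ebx=28
eax=19
ebx=28+1=29
eax=19<<2=76
edx=0&6=0
ebx=29^76=81
edx=0+3=3
ebx=81%14=11
edx=3^11=8
edx=-(8)=-8
eax=76&11=8
edx=(-8)+18=10
halt.

10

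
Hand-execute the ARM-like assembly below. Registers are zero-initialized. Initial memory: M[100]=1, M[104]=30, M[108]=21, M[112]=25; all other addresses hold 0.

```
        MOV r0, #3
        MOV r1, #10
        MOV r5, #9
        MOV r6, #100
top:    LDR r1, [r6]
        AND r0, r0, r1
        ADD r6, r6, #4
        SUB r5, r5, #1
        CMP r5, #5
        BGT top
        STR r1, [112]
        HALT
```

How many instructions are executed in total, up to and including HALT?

MOV r0, #3 → r0=3
MOV r1, #10 → r1=10
MOV r5, #9 → r5=9
MOV r6, #100 → r6=100
LDR r1, [r6] → r1=M[100]=1
AND r0, r0, r1 → r0=3&1=1
ADD r6, r6, #4 → r6=100+4=104
SUB r5, r5, #1 → r5=9-1=8
CMP r5, #5  (cmp 8,5)
BGT top: taken
LDR r1, [r6] → r1=M[104]=30
AND r0, r0, r1 → r0=1&30=0
ADD r6, r6, #4 → r6=104+4=108
SUB r5, r5, #1 → r5=8-1=7
CMP r5, #5  (cmp 7,5)
BGT top: taken
LDR r1, [r6] → r1=M[108]=21
AND r0, r0, r1 → r0=0&21=0
ADD r6, r6, #4 → r6=108+4=112
SUB r5, r5, #1 → r5=7-1=6
CMP r5, #5  (cmp 6,5)
BGT top: taken
LDR r1, [r6] → r1=M[112]=25
AND r0, r0, r1 → r0=0&25=0
ADD r6, r6, #4 → r6=112+4=116
SUB r5, r5, #1 → r5=6-1=5
CMP r5, #5  (cmp 5,5)
BGT top: not taken
STR r1, [112] → M[112]=25
halt.
Total executed instructions: 30.

30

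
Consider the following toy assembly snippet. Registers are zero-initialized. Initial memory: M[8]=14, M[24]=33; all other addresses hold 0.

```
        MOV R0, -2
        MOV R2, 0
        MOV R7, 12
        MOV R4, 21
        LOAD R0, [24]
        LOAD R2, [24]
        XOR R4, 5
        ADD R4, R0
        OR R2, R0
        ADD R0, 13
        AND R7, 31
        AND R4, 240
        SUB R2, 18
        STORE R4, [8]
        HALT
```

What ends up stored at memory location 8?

48

after MOV R0, -2: R0=-2
after MOV R2, 0: R2=0
after MOV R7, 12: R7=12
after MOV R4, 21: R4=21
after LOAD R0, [24]: R0=M[24]=33
after LOAD R2, [24]: R2=M[24]=33
after XOR R4, 5: R4=21^5=16
after ADD R4, R0: R4=16+33=49
after OR R2, R0: R2=33|33=33
after ADD R0, 13: R0=33+13=46
after AND R7, 31: R7=12&31=12
after AND R4, 240: R4=49&240=48
after SUB R2, 18: R2=33-18=15
STORE R4, [8] → M[8]=48
halt.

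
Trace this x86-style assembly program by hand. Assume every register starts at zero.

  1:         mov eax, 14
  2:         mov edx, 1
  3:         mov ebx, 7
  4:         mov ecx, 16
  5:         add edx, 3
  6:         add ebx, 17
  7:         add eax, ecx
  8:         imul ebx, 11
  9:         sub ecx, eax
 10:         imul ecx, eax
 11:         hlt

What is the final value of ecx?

eax=14
edx=1
ebx=7
ecx=16
edx=1+3=4
ebx=7+17=24
eax=14+16=30
ebx=24*11=264
ecx=16-30=-14
ecx=(-14)*30=-420
halt.

-420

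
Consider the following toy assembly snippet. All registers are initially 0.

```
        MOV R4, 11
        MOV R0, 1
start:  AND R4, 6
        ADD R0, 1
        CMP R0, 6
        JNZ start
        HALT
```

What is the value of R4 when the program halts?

after MOV R4, 11: R4=11
after MOV R0, 1: R0=1
after AND R4, 6: R4=11&6=2
after ADD R0, 1: R0=1+1=2
CMP R0, 6  (cmp 2,6)
JNZ start: taken
after AND R4, 6: R4=2&6=2
after ADD R0, 1: R0=2+1=3
CMP R0, 6  (cmp 3,6)
JNZ start: taken
after AND R4, 6: R4=2&6=2
after ADD R0, 1: R0=3+1=4
CMP R0, 6  (cmp 4,6)
JNZ start: taken
after AND R4, 6: R4=2&6=2
after ADD R0, 1: R0=4+1=5
CMP R0, 6  (cmp 5,6)
JNZ start: taken
after AND R4, 6: R4=2&6=2
after ADD R0, 1: R0=5+1=6
CMP R0, 6  (cmp 6,6)
JNZ start: not taken
halt.

2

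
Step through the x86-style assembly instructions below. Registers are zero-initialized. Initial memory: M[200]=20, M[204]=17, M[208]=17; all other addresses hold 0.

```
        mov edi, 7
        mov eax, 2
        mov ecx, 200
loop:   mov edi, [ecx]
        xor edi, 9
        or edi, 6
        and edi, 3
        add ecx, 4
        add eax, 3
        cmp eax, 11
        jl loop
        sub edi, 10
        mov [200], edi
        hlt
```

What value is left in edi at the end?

after mov edi, 7: edi=7
after mov eax, 2: eax=2
after mov ecx, 200: ecx=200
after mov edi, [ecx]: edi=M[200]=20
after xor edi, 9: edi=20^9=29
after or edi, 6: edi=29|6=31
after and edi, 3: edi=31&3=3
after add ecx, 4: ecx=200+4=204
after add eax, 3: eax=2+3=5
cmp eax, 11  (cmp 5,11)
jl loop: taken
after mov edi, [ecx]: edi=M[204]=17
after xor edi, 9: edi=17^9=24
after or edi, 6: edi=24|6=30
after and edi, 3: edi=30&3=2
after add ecx, 4: ecx=204+4=208
after add eax, 3: eax=5+3=8
cmp eax, 11  (cmp 8,11)
jl loop: taken
after mov edi, [ecx]: edi=M[208]=17
after xor edi, 9: edi=17^9=24
after or edi, 6: edi=24|6=30
after and edi, 3: edi=30&3=2
after add ecx, 4: ecx=208+4=212
after add eax, 3: eax=8+3=11
cmp eax, 11  (cmp 11,11)
jl loop: not taken
after sub edi, 10: edi=2-10=-8
mov [200], edi → M[200]=-8
halt.

-8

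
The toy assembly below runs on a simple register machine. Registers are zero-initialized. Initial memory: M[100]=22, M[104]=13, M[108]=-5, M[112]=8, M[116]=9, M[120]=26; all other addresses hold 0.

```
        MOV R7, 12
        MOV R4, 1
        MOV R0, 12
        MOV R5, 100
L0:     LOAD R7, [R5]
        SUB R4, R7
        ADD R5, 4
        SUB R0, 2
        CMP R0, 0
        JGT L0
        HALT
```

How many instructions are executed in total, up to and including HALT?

after MOV R7, 12: R7=12
after MOV R4, 1: R4=1
after MOV R0, 12: R0=12
after MOV R5, 100: R5=100
after LOAD R7, [R5]: R7=M[100]=22
after SUB R4, R7: R4=1-22=-21
after ADD R5, 4: R5=100+4=104
after SUB R0, 2: R0=12-2=10
CMP R0, 0  (cmp 10,0)
JGT L0: taken
after LOAD R7, [R5]: R7=M[104]=13
after SUB R4, R7: R4=(-21)-13=-34
after ADD R5, 4: R5=104+4=108
after SUB R0, 2: R0=10-2=8
CMP R0, 0  (cmp 8,0)
JGT L0: taken
after LOAD R7, [R5]: R7=M[108]=-5
after SUB R4, R7: R4=(-34)-(-5)=-29
after ADD R5, 4: R5=108+4=112
after SUB R0, 2: R0=8-2=6
CMP R0, 0  (cmp 6,0)
JGT L0: taken
after LOAD R7, [R5]: R7=M[112]=8
after SUB R4, R7: R4=(-29)-8=-37
after ADD R5, 4: R5=112+4=116
after SUB R0, 2: R0=6-2=4
CMP R0, 0  (cmp 4,0)
JGT L0: taken
after LOAD R7, [R5]: R7=M[116]=9
after SUB R4, R7: R4=(-37)-9=-46
after ADD R5, 4: R5=116+4=120
after SUB R0, 2: R0=4-2=2
CMP R0, 0  (cmp 2,0)
JGT L0: taken
after LOAD R7, [R5]: R7=M[120]=26
after SUB R4, R7: R4=(-46)-26=-72
after ADD R5, 4: R5=120+4=124
after SUB R0, 2: R0=2-2=0
CMP R0, 0  (cmp 0,0)
JGT L0: not taken
halt.
Total executed instructions: 41.

41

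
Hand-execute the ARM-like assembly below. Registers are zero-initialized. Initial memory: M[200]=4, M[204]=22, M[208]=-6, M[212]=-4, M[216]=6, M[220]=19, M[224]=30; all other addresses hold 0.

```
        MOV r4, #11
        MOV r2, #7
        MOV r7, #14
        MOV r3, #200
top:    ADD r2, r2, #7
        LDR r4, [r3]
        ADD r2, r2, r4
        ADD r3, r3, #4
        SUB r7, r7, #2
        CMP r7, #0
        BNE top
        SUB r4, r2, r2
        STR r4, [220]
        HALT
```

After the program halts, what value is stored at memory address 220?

r4=11
r2=7
r7=14
r3=200
r2=7+7=14
r4=M[200]=4
r2=14+4=18
r3=200+4=204
r7=14-2=12
CMP r7, #0  (cmp 12,0)
BNE top: taken
r2=18+7=25
r4=M[204]=22
r2=25+22=47
r3=204+4=208
r7=12-2=10
CMP r7, #0  (cmp 10,0)
BNE top: taken
r2=47+7=54
r4=M[208]=-6
r2=54+(-6)=48
r3=208+4=212
r7=10-2=8
CMP r7, #0  (cmp 8,0)
BNE top: taken
r2=48+7=55
r4=M[212]=-4
r2=55+(-4)=51
r3=212+4=216
r7=8-2=6
CMP r7, #0  (cmp 6,0)
BNE top: taken
r2=51+7=58
r4=M[216]=6
r2=58+6=64
r3=216+4=220
r7=6-2=4
CMP r7, #0  (cmp 4,0)
BNE top: taken
r2=64+7=71
r4=M[220]=19
r2=71+19=90
r3=220+4=224
r7=4-2=2
CMP r7, #0  (cmp 2,0)
BNE top: taken
r2=90+7=97
r4=M[224]=30
r2=97+30=127
r3=224+4=228
r7=2-2=0
CMP r7, #0  (cmp 0,0)
BNE top: not taken
r4=127-127=0
STR r4, [220] → M[220]=0
halt.

0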